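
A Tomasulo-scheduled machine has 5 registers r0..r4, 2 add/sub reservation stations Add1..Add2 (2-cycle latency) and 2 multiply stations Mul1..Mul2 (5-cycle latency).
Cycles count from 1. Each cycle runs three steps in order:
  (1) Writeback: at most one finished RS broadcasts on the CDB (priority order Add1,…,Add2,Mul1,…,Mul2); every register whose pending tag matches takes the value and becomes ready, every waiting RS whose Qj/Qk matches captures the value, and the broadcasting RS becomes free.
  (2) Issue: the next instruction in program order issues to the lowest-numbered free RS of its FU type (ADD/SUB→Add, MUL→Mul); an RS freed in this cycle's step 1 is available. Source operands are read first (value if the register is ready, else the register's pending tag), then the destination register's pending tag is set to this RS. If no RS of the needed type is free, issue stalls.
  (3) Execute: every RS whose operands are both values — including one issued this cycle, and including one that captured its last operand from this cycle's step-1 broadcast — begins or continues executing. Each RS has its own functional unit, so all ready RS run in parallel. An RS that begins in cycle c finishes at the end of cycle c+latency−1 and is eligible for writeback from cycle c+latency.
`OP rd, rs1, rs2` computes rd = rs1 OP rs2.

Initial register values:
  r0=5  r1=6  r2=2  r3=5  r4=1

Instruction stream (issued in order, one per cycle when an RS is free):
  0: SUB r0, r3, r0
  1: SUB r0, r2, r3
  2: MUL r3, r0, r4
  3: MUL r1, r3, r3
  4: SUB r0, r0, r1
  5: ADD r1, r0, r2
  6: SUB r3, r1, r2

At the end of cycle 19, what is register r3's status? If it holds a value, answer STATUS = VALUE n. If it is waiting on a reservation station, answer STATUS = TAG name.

STATUS = TAG Add1

cycle 1: issue SUB r0<-Add1 // r0:Add1,r1:6,r2:2,r3:5,r4:1
cycle 2: issue SUB r0<-Add2 // r0:Add2,r1:6,r2:2,r3:5,r4:1
cycle 3: CDB Add1=0; issue MUL r3<-Mul1 // r0:Add2,r1:6,r2:2,r3:Mul1,r4:1
cycle 4: CDB Add2=-3; issue MUL r1<-Mul2 // r0:-3,r1:Mul2,r2:2,r3:Mul1,r4:1
cycle 5: issue SUB r0<-Add1 // r0:Add1,r1:Mul2,r2:2,r3:Mul1,r4:1
cycle 6: issue ADD r1<-Add2 // r0:Add1,r1:Add2,r2:2,r3:Mul1,r4:1
cycle 7: stall // r0:Add1,r1:Add2,r2:2,r3:Mul1,r4:1
cycle 8: stall // r0:Add1,r1:Add2,r2:2,r3:Mul1,r4:1
cycle 9: CDB Mul1=-3; stall // r0:Add1,r1:Add2,r2:2,r3:-3,r4:1
cycle 10: stall // r0:Add1,r1:Add2,r2:2,r3:-3,r4:1
cycle 11: stall // r0:Add1,r1:Add2,r2:2,r3:-3,r4:1
cycle 12: stall // r0:Add1,r1:Add2,r2:2,r3:-3,r4:1
cycle 13: stall // r0:Add1,r1:Add2,r2:2,r3:-3,r4:1
cycle 14: CDB Mul2=9; stall // r0:Add1,r1:Add2,r2:2,r3:-3,r4:1
cycle 15: stall // r0:Add1,r1:Add2,r2:2,r3:-3,r4:1
cycle 16: CDB Add1=-12; issue SUB r3<-Add1 // r0:-12,r1:Add2,r2:2,r3:Add1,r4:1
cycle 17: - // r0:-12,r1:Add2,r2:2,r3:Add1,r4:1
cycle 18: CDB Add2=-10 // r0:-12,r1:-10,r2:2,r3:Add1,r4:1
cycle 19: - // r0:-12,r1:-10,r2:2,r3:Add1,r4:1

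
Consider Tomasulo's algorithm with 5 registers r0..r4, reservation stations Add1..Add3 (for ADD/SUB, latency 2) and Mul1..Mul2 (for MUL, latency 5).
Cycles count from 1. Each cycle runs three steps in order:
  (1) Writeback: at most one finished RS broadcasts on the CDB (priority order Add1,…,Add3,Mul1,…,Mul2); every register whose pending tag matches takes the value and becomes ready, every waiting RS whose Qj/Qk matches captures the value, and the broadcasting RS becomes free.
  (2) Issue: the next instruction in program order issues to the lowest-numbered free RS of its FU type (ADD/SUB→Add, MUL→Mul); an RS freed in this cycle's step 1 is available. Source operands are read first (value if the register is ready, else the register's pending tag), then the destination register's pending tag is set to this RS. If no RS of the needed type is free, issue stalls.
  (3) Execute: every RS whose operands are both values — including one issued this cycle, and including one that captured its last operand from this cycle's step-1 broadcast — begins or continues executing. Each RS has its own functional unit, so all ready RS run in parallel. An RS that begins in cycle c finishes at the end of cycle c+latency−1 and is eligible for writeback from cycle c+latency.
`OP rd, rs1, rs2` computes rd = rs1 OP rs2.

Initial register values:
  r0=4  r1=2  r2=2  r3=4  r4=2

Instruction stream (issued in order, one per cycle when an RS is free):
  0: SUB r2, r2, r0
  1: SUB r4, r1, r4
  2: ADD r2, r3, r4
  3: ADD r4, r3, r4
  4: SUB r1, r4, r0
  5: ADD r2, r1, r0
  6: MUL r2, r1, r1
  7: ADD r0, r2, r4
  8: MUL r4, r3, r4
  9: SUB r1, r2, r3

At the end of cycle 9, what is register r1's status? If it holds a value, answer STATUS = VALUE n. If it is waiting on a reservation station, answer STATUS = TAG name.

cycle 1: issue SUB r2<-Add1 // r0:4,r1:2,r2:Add1,r3:4,r4:2
cycle 2: issue SUB r4<-Add2 // r0:4,r1:2,r2:Add1,r3:4,r4:Add2
cycle 3: CDB Add1=-2; issue ADD r2<-Add1 // r0:4,r1:2,r2:Add1,r3:4,r4:Add2
cycle 4: CDB Add2=0; issue ADD r4<-Add2 // r0:4,r1:2,r2:Add1,r3:4,r4:Add2
cycle 5: issue SUB r1<-Add3 // r0:4,r1:Add3,r2:Add1,r3:4,r4:Add2
cycle 6: CDB Add1=4; issue ADD r2<-Add1 // r0:4,r1:Add3,r2:Add1,r3:4,r4:Add2
cycle 7: CDB Add2=4; issue MUL r2<-Mul1 // r0:4,r1:Add3,r2:Mul1,r3:4,r4:4
cycle 8: issue ADD r0<-Add2 // r0:Add2,r1:Add3,r2:Mul1,r3:4,r4:4
cycle 9: CDB Add3=0; issue MUL r4<-Mul2 // r0:Add2,r1:0,r2:Mul1,r3:4,r4:Mul2

STATUS = VALUE 0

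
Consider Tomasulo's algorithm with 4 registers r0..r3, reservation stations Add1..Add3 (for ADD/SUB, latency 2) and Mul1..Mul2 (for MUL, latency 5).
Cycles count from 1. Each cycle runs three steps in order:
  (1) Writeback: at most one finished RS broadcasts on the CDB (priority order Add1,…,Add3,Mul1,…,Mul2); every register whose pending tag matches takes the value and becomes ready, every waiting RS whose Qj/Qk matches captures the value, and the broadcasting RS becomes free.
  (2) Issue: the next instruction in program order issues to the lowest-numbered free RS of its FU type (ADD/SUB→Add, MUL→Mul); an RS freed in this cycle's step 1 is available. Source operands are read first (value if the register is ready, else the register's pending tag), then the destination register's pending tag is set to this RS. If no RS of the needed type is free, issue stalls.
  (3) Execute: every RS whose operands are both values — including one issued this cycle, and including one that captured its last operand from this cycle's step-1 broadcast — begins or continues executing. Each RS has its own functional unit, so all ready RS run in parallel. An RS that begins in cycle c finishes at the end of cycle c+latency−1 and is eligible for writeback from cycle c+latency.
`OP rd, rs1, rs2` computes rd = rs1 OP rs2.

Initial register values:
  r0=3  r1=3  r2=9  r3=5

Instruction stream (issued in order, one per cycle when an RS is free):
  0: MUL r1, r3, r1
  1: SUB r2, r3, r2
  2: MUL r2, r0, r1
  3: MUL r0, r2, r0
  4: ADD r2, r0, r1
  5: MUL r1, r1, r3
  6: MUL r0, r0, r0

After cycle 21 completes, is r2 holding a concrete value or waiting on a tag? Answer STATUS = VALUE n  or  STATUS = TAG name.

  c1: issue MUL r1<-Mul1  regs: r0:3,r1:Mul1,r2:9,r3:5
  c2: issue SUB r2<-Add1  regs: r0:3,r1:Mul1,r2:Add1,r3:5
  c3: issue MUL r2<-Mul2  regs: r0:3,r1:Mul1,r2:Mul2,r3:5
  c4: CDB Add1=-4; stall  regs: r0:3,r1:Mul1,r2:Mul2,r3:5
  c5: stall  regs: r0:3,r1:Mul1,r2:Mul2,r3:5
  c6: CDB Mul1=15; issue MUL r0<-Mul1  regs: r0:Mul1,r1:15,r2:Mul2,r3:5
  c7: issue ADD r2<-Add1  regs: r0:Mul1,r1:15,r2:Add1,r3:5
  c8: stall  regs: r0:Mul1,r1:15,r2:Add1,r3:5
  c9: stall  regs: r0:Mul1,r1:15,r2:Add1,r3:5
  c10: stall  regs: r0:Mul1,r1:15,r2:Add1,r3:5
  c11: CDB Mul2=45; issue MUL r1<-Mul2  regs: r0:Mul1,r1:Mul2,r2:Add1,r3:5
  c12: stall  regs: r0:Mul1,r1:Mul2,r2:Add1,r3:5
  c13: stall  regs: r0:Mul1,r1:Mul2,r2:Add1,r3:5
  c14: stall  regs: r0:Mul1,r1:Mul2,r2:Add1,r3:5
  c15: stall  regs: r0:Mul1,r1:Mul2,r2:Add1,r3:5
  c16: CDB Mul1=135; issue MUL r0<-Mul1  regs: r0:Mul1,r1:Mul2,r2:Add1,r3:5
  c17: CDB Mul2=75  regs: r0:Mul1,r1:75,r2:Add1,r3:5
  c18: CDB Add1=150  regs: r0:Mul1,r1:75,r2:150,r3:5
  c19: -  regs: r0:Mul1,r1:75,r2:150,r3:5
  c20: -  regs: r0:Mul1,r1:75,r2:150,r3:5
  c21: CDB Mul1=18225  regs: r0:18225,r1:75,r2:150,r3:5

STATUS = VALUE 150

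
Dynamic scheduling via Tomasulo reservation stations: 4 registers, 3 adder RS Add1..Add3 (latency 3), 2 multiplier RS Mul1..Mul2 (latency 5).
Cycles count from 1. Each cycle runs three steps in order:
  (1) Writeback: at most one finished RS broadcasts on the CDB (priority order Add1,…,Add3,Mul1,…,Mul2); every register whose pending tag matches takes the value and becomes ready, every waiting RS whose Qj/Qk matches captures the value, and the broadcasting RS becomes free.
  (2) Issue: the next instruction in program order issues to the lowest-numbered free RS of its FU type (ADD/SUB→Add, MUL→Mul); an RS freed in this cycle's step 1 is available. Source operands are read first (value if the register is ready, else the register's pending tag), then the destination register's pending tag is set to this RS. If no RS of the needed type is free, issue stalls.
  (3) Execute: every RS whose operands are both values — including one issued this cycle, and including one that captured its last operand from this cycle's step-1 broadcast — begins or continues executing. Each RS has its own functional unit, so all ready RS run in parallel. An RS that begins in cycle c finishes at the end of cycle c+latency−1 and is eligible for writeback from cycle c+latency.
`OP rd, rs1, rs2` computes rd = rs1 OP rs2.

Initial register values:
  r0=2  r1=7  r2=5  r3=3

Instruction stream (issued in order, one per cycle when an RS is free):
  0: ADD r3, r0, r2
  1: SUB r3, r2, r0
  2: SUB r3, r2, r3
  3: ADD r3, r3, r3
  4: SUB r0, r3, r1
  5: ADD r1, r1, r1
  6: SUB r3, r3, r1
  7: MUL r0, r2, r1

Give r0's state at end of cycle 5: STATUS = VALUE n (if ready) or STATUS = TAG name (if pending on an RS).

STATUS = TAG Add2

c1: issue ADD r3<-Add1 | r0:2,r1:7,r2:5,r3:Add1
c2: issue SUB r3<-Add2 | r0:2,r1:7,r2:5,r3:Add2
c3: issue SUB r3<-Add3 | r0:2,r1:7,r2:5,r3:Add3
c4: CDB Add1=7; issue ADD r3<-Add1 | r0:2,r1:7,r2:5,r3:Add1
c5: CDB Add2=3; issue SUB r0<-Add2 | r0:Add2,r1:7,r2:5,r3:Add1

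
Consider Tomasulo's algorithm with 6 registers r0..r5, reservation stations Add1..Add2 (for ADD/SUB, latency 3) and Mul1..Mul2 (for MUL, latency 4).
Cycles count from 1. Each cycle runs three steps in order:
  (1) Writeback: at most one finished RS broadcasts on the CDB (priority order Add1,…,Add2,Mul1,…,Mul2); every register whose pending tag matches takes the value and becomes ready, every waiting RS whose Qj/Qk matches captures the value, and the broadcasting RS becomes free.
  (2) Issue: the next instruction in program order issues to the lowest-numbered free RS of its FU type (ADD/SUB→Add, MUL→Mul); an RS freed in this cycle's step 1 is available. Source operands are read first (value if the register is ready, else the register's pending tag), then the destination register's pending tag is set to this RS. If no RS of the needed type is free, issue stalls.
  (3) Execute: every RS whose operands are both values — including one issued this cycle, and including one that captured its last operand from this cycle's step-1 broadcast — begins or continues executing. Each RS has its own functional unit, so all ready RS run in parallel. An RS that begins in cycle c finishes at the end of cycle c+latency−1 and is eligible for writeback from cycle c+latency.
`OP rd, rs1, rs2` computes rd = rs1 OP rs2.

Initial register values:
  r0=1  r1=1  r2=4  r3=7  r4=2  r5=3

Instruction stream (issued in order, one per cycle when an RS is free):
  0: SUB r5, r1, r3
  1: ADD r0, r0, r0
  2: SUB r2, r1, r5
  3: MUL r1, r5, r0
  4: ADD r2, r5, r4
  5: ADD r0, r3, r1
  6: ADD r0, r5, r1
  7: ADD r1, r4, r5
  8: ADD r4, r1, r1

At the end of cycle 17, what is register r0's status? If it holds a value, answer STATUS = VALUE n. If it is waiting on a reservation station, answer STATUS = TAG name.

STATUS = VALUE -18

cycle 1: issue SUB r5<-Add1 // r0:1,r1:1,r2:4,r3:7,r4:2,r5:Add1
cycle 2: issue ADD r0<-Add2 // r0:Add2,r1:1,r2:4,r3:7,r4:2,r5:Add1
cycle 3: stall // r0:Add2,r1:1,r2:4,r3:7,r4:2,r5:Add1
cycle 4: CDB Add1=-6; issue SUB r2<-Add1 // r0:Add2,r1:1,r2:Add1,r3:7,r4:2,r5:-6
cycle 5: CDB Add2=2; issue MUL r1<-Mul1 // r0:2,r1:Mul1,r2:Add1,r3:7,r4:2,r5:-6
cycle 6: issue ADD r2<-Add2 // r0:2,r1:Mul1,r2:Add2,r3:7,r4:2,r5:-6
cycle 7: CDB Add1=7; issue ADD r0<-Add1 // r0:Add1,r1:Mul1,r2:Add2,r3:7,r4:2,r5:-6
cycle 8: stall // r0:Add1,r1:Mul1,r2:Add2,r3:7,r4:2,r5:-6
cycle 9: CDB Add2=-4; issue ADD r0<-Add2 // r0:Add2,r1:Mul1,r2:-4,r3:7,r4:2,r5:-6
cycle 10: CDB Mul1=-12; stall // r0:Add2,r1:-12,r2:-4,r3:7,r4:2,r5:-6
cycle 11: stall // r0:Add2,r1:-12,r2:-4,r3:7,r4:2,r5:-6
cycle 12: stall // r0:Add2,r1:-12,r2:-4,r3:7,r4:2,r5:-6
cycle 13: CDB Add1=-5; issue ADD r1<-Add1 // r0:Add2,r1:Add1,r2:-4,r3:7,r4:2,r5:-6
cycle 14: CDB Add2=-18; issue ADD r4<-Add2 // r0:-18,r1:Add1,r2:-4,r3:7,r4:Add2,r5:-6
cycle 15: - // r0:-18,r1:Add1,r2:-4,r3:7,r4:Add2,r5:-6
cycle 16: CDB Add1=-4 // r0:-18,r1:-4,r2:-4,r3:7,r4:Add2,r5:-6
cycle 17: - // r0:-18,r1:-4,r2:-4,r3:7,r4:Add2,r5:-6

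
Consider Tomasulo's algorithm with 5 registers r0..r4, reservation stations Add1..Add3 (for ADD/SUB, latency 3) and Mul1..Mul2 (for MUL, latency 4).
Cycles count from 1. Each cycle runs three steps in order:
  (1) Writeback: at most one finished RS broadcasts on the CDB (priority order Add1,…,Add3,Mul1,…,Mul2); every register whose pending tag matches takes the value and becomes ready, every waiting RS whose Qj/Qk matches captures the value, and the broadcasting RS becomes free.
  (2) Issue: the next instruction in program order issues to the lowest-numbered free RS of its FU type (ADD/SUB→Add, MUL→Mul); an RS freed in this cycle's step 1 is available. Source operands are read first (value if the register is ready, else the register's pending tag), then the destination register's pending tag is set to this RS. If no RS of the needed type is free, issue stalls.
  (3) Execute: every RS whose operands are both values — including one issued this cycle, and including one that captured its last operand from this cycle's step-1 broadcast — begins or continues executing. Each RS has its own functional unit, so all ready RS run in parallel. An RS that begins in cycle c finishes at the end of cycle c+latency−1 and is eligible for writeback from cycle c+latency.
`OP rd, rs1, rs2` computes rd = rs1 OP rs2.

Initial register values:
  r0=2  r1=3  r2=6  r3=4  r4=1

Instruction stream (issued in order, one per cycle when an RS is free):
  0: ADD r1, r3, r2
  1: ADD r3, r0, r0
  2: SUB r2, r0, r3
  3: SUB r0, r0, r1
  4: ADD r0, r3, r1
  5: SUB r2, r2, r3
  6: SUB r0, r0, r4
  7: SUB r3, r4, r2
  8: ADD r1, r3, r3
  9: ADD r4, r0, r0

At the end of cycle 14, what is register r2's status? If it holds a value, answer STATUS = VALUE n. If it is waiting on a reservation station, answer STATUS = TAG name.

STATUS = VALUE -6

cycle 1: issue ADD r1<-Add1 // r0:2,r1:Add1,r2:6,r3:4,r4:1
cycle 2: issue ADD r3<-Add2 // r0:2,r1:Add1,r2:6,r3:Add2,r4:1
cycle 3: issue SUB r2<-Add3 // r0:2,r1:Add1,r2:Add3,r3:Add2,r4:1
cycle 4: CDB Add1=10; issue SUB r0<-Add1 // r0:Add1,r1:10,r2:Add3,r3:Add2,r4:1
cycle 5: CDB Add2=4; issue ADD r0<-Add2 // r0:Add2,r1:10,r2:Add3,r3:4,r4:1
cycle 6: stall // r0:Add2,r1:10,r2:Add3,r3:4,r4:1
cycle 7: CDB Add1=-8; issue SUB r2<-Add1 // r0:Add2,r1:10,r2:Add1,r3:4,r4:1
cycle 8: CDB Add2=14; issue SUB r0<-Add2 // r0:Add2,r1:10,r2:Add1,r3:4,r4:1
cycle 9: CDB Add3=-2; issue SUB r3<-Add3 // r0:Add2,r1:10,r2:Add1,r3:Add3,r4:1
cycle 10: stall // r0:Add2,r1:10,r2:Add1,r3:Add3,r4:1
cycle 11: CDB Add2=13; issue ADD r1<-Add2 // r0:13,r1:Add2,r2:Add1,r3:Add3,r4:1
cycle 12: CDB Add1=-6; issue ADD r4<-Add1 // r0:13,r1:Add2,r2:-6,r3:Add3,r4:Add1
cycle 13: - // r0:13,r1:Add2,r2:-6,r3:Add3,r4:Add1
cycle 14: - // r0:13,r1:Add2,r2:-6,r3:Add3,r4:Add1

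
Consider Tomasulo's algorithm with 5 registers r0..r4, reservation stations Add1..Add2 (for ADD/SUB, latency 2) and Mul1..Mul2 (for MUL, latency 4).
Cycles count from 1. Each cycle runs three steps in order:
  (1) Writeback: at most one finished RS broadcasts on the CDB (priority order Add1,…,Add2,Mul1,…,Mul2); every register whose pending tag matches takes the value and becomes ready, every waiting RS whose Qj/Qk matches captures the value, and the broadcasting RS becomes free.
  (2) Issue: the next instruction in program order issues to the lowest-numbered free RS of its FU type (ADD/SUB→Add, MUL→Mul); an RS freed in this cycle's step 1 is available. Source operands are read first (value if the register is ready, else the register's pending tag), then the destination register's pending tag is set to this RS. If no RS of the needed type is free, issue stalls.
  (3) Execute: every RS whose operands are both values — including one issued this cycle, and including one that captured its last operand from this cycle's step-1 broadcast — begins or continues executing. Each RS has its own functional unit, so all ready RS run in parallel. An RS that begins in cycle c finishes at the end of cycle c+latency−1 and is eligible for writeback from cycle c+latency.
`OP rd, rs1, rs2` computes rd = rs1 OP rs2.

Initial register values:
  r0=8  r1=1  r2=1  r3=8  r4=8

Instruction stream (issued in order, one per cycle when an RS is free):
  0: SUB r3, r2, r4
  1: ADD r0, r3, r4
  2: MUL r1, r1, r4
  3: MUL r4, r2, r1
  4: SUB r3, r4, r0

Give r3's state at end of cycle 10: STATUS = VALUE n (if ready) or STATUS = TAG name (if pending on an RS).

STATUS = TAG Add1

cycle 1: issue SUB r3<-Add1 // r0:8,r1:1,r2:1,r3:Add1,r4:8
cycle 2: issue ADD r0<-Add2 // r0:Add2,r1:1,r2:1,r3:Add1,r4:8
cycle 3: CDB Add1=-7; issue MUL r1<-Mul1 // r0:Add2,r1:Mul1,r2:1,r3:-7,r4:8
cycle 4: issue MUL r4<-Mul2 // r0:Add2,r1:Mul1,r2:1,r3:-7,r4:Mul2
cycle 5: CDB Add2=1; issue SUB r3<-Add1 // r0:1,r1:Mul1,r2:1,r3:Add1,r4:Mul2
cycle 6: - // r0:1,r1:Mul1,r2:1,r3:Add1,r4:Mul2
cycle 7: CDB Mul1=8 // r0:1,r1:8,r2:1,r3:Add1,r4:Mul2
cycle 8: - // r0:1,r1:8,r2:1,r3:Add1,r4:Mul2
cycle 9: - // r0:1,r1:8,r2:1,r3:Add1,r4:Mul2
cycle 10: - // r0:1,r1:8,r2:1,r3:Add1,r4:Mul2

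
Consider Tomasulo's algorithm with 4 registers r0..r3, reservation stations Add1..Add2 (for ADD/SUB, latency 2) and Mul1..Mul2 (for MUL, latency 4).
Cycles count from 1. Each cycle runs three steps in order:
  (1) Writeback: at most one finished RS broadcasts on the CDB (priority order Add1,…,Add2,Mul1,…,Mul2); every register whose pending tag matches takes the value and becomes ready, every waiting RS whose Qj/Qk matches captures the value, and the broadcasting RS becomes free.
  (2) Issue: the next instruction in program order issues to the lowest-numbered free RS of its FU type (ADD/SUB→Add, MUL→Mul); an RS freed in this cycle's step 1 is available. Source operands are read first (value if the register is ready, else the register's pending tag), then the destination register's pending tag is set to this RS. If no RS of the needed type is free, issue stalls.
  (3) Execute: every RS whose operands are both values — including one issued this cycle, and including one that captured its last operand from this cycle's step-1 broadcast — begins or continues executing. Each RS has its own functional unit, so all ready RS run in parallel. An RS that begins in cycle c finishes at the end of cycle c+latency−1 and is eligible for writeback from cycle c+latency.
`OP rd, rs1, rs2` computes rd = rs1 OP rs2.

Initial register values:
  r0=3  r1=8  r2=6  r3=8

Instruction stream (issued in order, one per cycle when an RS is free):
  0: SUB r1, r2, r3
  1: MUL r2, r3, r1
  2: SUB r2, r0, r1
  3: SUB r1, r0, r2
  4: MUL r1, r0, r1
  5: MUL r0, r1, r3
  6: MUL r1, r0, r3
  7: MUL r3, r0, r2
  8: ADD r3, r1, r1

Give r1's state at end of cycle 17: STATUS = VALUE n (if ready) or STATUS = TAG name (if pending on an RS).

  c1: issue SUB r1<-Add1  regs: r0:3,r1:Add1,r2:6,r3:8
  c2: issue MUL r2<-Mul1  regs: r0:3,r1:Add1,r2:Mul1,r3:8
  c3: CDB Add1=-2; issue SUB r2<-Add1  regs: r0:3,r1:-2,r2:Add1,r3:8
  c4: issue SUB r1<-Add2  regs: r0:3,r1:Add2,r2:Add1,r3:8
  c5: CDB Add1=5; issue MUL r1<-Mul2  regs: r0:3,r1:Mul2,r2:5,r3:8
  c6: stall  regs: r0:3,r1:Mul2,r2:5,r3:8
  c7: CDB Add2=-2; stall  regs: r0:3,r1:Mul2,r2:5,r3:8
  c8: CDB Mul1=-16; issue MUL r0<-Mul1  regs: r0:Mul1,r1:Mul2,r2:5,r3:8
  c9: stall  regs: r0:Mul1,r1:Mul2,r2:5,r3:8
  c10: stall  regs: r0:Mul1,r1:Mul2,r2:5,r3:8
  c11: CDB Mul2=-6; issue MUL r1<-Mul2  regs: r0:Mul1,r1:Mul2,r2:5,r3:8
  c12: stall  regs: r0:Mul1,r1:Mul2,r2:5,r3:8
  c13: stall  regs: r0:Mul1,r1:Mul2,r2:5,r3:8
  c14: stall  regs: r0:Mul1,r1:Mul2,r2:5,r3:8
  c15: CDB Mul1=-48; issue MUL r3<-Mul1  regs: r0:-48,r1:Mul2,r2:5,r3:Mul1
  c16: issue ADD r3<-Add1  regs: r0:-48,r1:Mul2,r2:5,r3:Add1
  c17: -  regs: r0:-48,r1:Mul2,r2:5,r3:Add1

STATUS = TAG Mul2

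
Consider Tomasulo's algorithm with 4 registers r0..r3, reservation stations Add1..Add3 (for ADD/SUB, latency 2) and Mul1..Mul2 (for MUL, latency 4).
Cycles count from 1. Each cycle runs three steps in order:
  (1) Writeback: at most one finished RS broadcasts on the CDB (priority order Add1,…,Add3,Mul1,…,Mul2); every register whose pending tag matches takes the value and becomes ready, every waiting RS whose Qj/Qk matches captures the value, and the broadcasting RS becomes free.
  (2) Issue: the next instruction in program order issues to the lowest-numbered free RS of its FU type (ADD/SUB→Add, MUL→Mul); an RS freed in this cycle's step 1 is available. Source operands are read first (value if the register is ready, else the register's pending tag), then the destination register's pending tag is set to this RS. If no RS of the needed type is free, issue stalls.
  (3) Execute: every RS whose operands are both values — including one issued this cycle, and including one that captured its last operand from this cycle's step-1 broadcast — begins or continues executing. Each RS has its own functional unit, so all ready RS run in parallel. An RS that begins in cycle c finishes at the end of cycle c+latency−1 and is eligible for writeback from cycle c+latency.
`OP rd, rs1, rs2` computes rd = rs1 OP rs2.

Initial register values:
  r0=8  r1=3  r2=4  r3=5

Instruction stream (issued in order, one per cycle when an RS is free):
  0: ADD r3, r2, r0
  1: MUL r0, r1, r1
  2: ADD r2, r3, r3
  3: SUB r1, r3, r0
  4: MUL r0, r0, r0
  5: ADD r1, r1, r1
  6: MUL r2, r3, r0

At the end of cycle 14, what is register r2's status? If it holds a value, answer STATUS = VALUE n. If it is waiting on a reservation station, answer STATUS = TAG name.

c1: issue ADD r3<-Add1 | r0:8,r1:3,r2:4,r3:Add1
c2: issue MUL r0<-Mul1 | r0:Mul1,r1:3,r2:4,r3:Add1
c3: CDB Add1=12; issue ADD r2<-Add1 | r0:Mul1,r1:3,r2:Add1,r3:12
c4: issue SUB r1<-Add2 | r0:Mul1,r1:Add2,r2:Add1,r3:12
c5: CDB Add1=24; issue MUL r0<-Mul2 | r0:Mul2,r1:Add2,r2:24,r3:12
c6: CDB Mul1=9; issue ADD r1<-Add1 | r0:Mul2,r1:Add1,r2:24,r3:12
c7: issue MUL r2<-Mul1 | r0:Mul2,r1:Add1,r2:Mul1,r3:12
c8: CDB Add2=3 | r0:Mul2,r1:Add1,r2:Mul1,r3:12
c9: - | r0:Mul2,r1:Add1,r2:Mul1,r3:12
c10: CDB Add1=6 | r0:Mul2,r1:6,r2:Mul1,r3:12
c11: CDB Mul2=81 | r0:81,r1:6,r2:Mul1,r3:12
c12: - | r0:81,r1:6,r2:Mul1,r3:12
c13: - | r0:81,r1:6,r2:Mul1,r3:12
c14: - | r0:81,r1:6,r2:Mul1,r3:12

STATUS = TAG Mul1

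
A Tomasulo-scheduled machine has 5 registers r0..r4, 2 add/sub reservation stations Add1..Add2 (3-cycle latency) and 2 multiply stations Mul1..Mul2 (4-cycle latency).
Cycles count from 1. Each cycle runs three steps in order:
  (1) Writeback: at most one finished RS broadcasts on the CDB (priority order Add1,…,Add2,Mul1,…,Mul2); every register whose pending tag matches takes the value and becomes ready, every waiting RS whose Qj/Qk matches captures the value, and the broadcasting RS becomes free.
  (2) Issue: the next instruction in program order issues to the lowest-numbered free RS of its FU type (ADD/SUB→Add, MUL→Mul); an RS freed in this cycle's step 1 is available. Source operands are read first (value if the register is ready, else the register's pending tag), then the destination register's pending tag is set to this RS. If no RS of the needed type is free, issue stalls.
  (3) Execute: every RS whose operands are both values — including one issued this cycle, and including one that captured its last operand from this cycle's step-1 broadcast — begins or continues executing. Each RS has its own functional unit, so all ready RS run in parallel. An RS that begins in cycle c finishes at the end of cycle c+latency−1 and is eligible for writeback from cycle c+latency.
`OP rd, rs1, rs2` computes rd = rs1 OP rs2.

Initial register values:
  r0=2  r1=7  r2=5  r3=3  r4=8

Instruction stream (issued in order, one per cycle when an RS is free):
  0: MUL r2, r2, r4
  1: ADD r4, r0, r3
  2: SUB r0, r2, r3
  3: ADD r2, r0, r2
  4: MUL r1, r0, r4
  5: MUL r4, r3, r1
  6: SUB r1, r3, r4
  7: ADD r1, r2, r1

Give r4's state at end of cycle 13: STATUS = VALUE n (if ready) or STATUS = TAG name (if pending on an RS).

STATUS = TAG Mul2

cycle 1: issue MUL r2<-Mul1 // r0:2,r1:7,r2:Mul1,r3:3,r4:8
cycle 2: issue ADD r4<-Add1 // r0:2,r1:7,r2:Mul1,r3:3,r4:Add1
cycle 3: issue SUB r0<-Add2 // r0:Add2,r1:7,r2:Mul1,r3:3,r4:Add1
cycle 4: stall // r0:Add2,r1:7,r2:Mul1,r3:3,r4:Add1
cycle 5: CDB Add1=5; issue ADD r2<-Add1 // r0:Add2,r1:7,r2:Add1,r3:3,r4:5
cycle 6: CDB Mul1=40; issue MUL r1<-Mul1 // r0:Add2,r1:Mul1,r2:Add1,r3:3,r4:5
cycle 7: issue MUL r4<-Mul2 // r0:Add2,r1:Mul1,r2:Add1,r3:3,r4:Mul2
cycle 8: stall // r0:Add2,r1:Mul1,r2:Add1,r3:3,r4:Mul2
cycle 9: CDB Add2=37; issue SUB r1<-Add2 // r0:37,r1:Add2,r2:Add1,r3:3,r4:Mul2
cycle 10: stall // r0:37,r1:Add2,r2:Add1,r3:3,r4:Mul2
cycle 11: stall // r0:37,r1:Add2,r2:Add1,r3:3,r4:Mul2
cycle 12: CDB Add1=77; issue ADD r1<-Add1 // r0:37,r1:Add1,r2:77,r3:3,r4:Mul2
cycle 13: CDB Mul1=185 // r0:37,r1:Add1,r2:77,r3:3,r4:Mul2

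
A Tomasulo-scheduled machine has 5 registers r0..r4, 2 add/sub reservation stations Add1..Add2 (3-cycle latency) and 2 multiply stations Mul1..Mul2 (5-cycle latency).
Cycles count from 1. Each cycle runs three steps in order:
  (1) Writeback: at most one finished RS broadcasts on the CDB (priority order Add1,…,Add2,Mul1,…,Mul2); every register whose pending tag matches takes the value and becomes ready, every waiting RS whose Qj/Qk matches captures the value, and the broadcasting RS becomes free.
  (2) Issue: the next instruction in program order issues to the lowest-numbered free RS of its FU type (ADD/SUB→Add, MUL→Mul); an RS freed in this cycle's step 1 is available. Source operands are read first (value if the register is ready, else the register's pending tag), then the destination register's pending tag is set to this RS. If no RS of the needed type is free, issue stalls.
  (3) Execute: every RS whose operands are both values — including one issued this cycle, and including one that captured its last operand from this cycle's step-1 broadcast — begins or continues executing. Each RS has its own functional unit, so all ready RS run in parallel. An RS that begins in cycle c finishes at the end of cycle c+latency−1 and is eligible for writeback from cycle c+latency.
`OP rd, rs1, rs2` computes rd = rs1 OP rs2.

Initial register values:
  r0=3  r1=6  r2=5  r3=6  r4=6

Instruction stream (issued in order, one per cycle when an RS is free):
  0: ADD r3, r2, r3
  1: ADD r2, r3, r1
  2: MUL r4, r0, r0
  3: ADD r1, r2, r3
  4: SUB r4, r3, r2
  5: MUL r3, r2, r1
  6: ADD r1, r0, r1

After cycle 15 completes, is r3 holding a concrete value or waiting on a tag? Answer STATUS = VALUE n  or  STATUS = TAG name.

cycle 1: issue ADD r3<-Add1 // r0:3,r1:6,r2:5,r3:Add1,r4:6
cycle 2: issue ADD r2<-Add2 // r0:3,r1:6,r2:Add2,r3:Add1,r4:6
cycle 3: issue MUL r4<-Mul1 // r0:3,r1:6,r2:Add2,r3:Add1,r4:Mul1
cycle 4: CDB Add1=11; issue ADD r1<-Add1 // r0:3,r1:Add1,r2:Add2,r3:11,r4:Mul1
cycle 5: stall // r0:3,r1:Add1,r2:Add2,r3:11,r4:Mul1
cycle 6: stall // r0:3,r1:Add1,r2:Add2,r3:11,r4:Mul1
cycle 7: CDB Add2=17; issue SUB r4<-Add2 // r0:3,r1:Add1,r2:17,r3:11,r4:Add2
cycle 8: CDB Mul1=9; issue MUL r3<-Mul1 // r0:3,r1:Add1,r2:17,r3:Mul1,r4:Add2
cycle 9: stall // r0:3,r1:Add1,r2:17,r3:Mul1,r4:Add2
cycle 10: CDB Add1=28; issue ADD r1<-Add1 // r0:3,r1:Add1,r2:17,r3:Mul1,r4:Add2
cycle 11: CDB Add2=-6 // r0:3,r1:Add1,r2:17,r3:Mul1,r4:-6
cycle 12: - // r0:3,r1:Add1,r2:17,r3:Mul1,r4:-6
cycle 13: CDB Add1=31 // r0:3,r1:31,r2:17,r3:Mul1,r4:-6
cycle 14: - // r0:3,r1:31,r2:17,r3:Mul1,r4:-6
cycle 15: CDB Mul1=476 // r0:3,r1:31,r2:17,r3:476,r4:-6

STATUS = VALUE 476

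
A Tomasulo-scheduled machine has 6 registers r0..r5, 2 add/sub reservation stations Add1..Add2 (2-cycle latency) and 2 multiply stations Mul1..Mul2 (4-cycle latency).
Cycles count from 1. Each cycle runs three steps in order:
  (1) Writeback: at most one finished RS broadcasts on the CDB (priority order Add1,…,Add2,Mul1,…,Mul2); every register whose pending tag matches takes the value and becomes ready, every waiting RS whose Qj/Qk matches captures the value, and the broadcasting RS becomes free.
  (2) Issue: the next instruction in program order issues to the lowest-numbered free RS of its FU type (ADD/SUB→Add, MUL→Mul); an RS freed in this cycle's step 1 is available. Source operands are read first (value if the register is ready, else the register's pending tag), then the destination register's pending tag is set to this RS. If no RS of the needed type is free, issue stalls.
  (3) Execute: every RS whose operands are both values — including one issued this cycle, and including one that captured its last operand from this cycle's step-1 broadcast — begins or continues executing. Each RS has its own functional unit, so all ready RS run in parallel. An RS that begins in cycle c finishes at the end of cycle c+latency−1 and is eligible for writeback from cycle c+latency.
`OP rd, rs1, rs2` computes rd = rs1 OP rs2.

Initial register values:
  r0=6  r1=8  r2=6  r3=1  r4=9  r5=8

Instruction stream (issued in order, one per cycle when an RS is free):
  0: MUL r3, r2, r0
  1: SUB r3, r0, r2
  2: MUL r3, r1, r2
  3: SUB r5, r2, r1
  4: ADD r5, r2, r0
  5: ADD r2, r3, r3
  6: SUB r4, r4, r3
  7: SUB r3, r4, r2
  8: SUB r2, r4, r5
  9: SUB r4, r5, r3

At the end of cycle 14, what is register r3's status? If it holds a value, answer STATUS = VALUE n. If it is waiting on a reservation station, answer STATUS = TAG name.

cycle 1: issue MUL r3<-Mul1 // r0:6,r1:8,r2:6,r3:Mul1,r4:9,r5:8
cycle 2: issue SUB r3<-Add1 // r0:6,r1:8,r2:6,r3:Add1,r4:9,r5:8
cycle 3: issue MUL r3<-Mul2 // r0:6,r1:8,r2:6,r3:Mul2,r4:9,r5:8
cycle 4: CDB Add1=0; issue SUB r5<-Add1 // r0:6,r1:8,r2:6,r3:Mul2,r4:9,r5:Add1
cycle 5: CDB Mul1=36; issue ADD r5<-Add2 // r0:6,r1:8,r2:6,r3:Mul2,r4:9,r5:Add2
cycle 6: CDB Add1=-2; issue ADD r2<-Add1 // r0:6,r1:8,r2:Add1,r3:Mul2,r4:9,r5:Add2
cycle 7: CDB Add2=12; issue SUB r4<-Add2 // r0:6,r1:8,r2:Add1,r3:Mul2,r4:Add2,r5:12
cycle 8: CDB Mul2=48; stall // r0:6,r1:8,r2:Add1,r3:48,r4:Add2,r5:12
cycle 9: stall // r0:6,r1:8,r2:Add1,r3:48,r4:Add2,r5:12
cycle 10: CDB Add1=96; issue SUB r3<-Add1 // r0:6,r1:8,r2:96,r3:Add1,r4:Add2,r5:12
cycle 11: CDB Add2=-39; issue SUB r2<-Add2 // r0:6,r1:8,r2:Add2,r3:Add1,r4:-39,r5:12
cycle 12: stall // r0:6,r1:8,r2:Add2,r3:Add1,r4:-39,r5:12
cycle 13: CDB Add1=-135; issue SUB r4<-Add1 // r0:6,r1:8,r2:Add2,r3:-135,r4:Add1,r5:12
cycle 14: CDB Add2=-51 // r0:6,r1:8,r2:-51,r3:-135,r4:Add1,r5:12

STATUS = VALUE -135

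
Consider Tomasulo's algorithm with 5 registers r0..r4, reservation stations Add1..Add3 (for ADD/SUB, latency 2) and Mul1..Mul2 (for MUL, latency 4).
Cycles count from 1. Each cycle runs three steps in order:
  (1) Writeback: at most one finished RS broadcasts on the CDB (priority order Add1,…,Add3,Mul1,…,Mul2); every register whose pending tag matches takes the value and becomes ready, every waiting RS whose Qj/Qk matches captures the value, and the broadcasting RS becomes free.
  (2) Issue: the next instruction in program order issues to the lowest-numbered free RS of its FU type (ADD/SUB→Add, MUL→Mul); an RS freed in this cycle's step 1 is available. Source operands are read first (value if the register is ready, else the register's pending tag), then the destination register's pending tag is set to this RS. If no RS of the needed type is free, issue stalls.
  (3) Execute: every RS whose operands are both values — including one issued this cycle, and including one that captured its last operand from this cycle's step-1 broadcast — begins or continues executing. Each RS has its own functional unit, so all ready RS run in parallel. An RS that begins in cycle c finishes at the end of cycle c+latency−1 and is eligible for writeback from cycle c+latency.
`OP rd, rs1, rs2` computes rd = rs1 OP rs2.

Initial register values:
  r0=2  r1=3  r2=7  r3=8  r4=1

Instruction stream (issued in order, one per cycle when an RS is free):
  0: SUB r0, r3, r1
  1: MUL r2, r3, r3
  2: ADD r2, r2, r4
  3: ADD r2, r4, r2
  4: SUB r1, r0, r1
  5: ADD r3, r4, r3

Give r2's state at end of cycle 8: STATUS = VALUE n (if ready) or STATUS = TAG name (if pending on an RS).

c1: issue SUB r0<-Add1 | r0:Add1,r1:3,r2:7,r3:8,r4:1
c2: issue MUL r2<-Mul1 | r0:Add1,r1:3,r2:Mul1,r3:8,r4:1
c3: CDB Add1=5; issue ADD r2<-Add1 | r0:5,r1:3,r2:Add1,r3:8,r4:1
c4: issue ADD r2<-Add2 | r0:5,r1:3,r2:Add2,r3:8,r4:1
c5: issue SUB r1<-Add3 | r0:5,r1:Add3,r2:Add2,r3:8,r4:1
c6: CDB Mul1=64; stall | r0:5,r1:Add3,r2:Add2,r3:8,r4:1
c7: CDB Add3=2; issue ADD r3<-Add3 | r0:5,r1:2,r2:Add2,r3:Add3,r4:1
c8: CDB Add1=65 | r0:5,r1:2,r2:Add2,r3:Add3,r4:1

STATUS = TAG Add2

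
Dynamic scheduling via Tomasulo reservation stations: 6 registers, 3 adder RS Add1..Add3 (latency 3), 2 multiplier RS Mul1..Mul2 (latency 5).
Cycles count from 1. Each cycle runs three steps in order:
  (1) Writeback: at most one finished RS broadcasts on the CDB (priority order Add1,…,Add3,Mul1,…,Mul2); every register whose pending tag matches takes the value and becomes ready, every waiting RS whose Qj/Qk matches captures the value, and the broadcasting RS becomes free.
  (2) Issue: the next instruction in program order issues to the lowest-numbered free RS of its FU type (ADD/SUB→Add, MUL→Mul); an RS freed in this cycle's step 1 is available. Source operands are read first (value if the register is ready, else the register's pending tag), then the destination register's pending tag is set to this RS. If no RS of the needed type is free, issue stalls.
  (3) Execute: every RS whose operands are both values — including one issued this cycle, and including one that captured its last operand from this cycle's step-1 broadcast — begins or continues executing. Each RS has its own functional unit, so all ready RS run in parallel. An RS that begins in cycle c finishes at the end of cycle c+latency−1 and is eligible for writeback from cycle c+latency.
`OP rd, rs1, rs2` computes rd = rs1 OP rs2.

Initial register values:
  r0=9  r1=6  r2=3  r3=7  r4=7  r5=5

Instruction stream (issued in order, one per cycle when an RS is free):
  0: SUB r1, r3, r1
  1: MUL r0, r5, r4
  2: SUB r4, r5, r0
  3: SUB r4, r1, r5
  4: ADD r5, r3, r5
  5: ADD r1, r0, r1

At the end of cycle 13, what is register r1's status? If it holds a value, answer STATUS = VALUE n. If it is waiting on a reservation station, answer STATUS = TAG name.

STATUS = VALUE 36

c1: issue SUB r1<-Add1 | r0:9,r1:Add1,r2:3,r3:7,r4:7,r5:5
c2: issue MUL r0<-Mul1 | r0:Mul1,r1:Add1,r2:3,r3:7,r4:7,r5:5
c3: issue SUB r4<-Add2 | r0:Mul1,r1:Add1,r2:3,r3:7,r4:Add2,r5:5
c4: CDB Add1=1; issue SUB r4<-Add1 | r0:Mul1,r1:1,r2:3,r3:7,r4:Add1,r5:5
c5: issue ADD r5<-Add3 | r0:Mul1,r1:1,r2:3,r3:7,r4:Add1,r5:Add3
c6: stall | r0:Mul1,r1:1,r2:3,r3:7,r4:Add1,r5:Add3
c7: CDB Add1=-4; issue ADD r1<-Add1 | r0:Mul1,r1:Add1,r2:3,r3:7,r4:-4,r5:Add3
c8: CDB Add3=12 | r0:Mul1,r1:Add1,r2:3,r3:7,r4:-4,r5:12
c9: CDB Mul1=35 | r0:35,r1:Add1,r2:3,r3:7,r4:-4,r5:12
c10: - | r0:35,r1:Add1,r2:3,r3:7,r4:-4,r5:12
c11: - | r0:35,r1:Add1,r2:3,r3:7,r4:-4,r5:12
c12: CDB Add1=36 | r0:35,r1:36,r2:3,r3:7,r4:-4,r5:12
c13: CDB Add2=-30 | r0:35,r1:36,r2:3,r3:7,r4:-4,r5:12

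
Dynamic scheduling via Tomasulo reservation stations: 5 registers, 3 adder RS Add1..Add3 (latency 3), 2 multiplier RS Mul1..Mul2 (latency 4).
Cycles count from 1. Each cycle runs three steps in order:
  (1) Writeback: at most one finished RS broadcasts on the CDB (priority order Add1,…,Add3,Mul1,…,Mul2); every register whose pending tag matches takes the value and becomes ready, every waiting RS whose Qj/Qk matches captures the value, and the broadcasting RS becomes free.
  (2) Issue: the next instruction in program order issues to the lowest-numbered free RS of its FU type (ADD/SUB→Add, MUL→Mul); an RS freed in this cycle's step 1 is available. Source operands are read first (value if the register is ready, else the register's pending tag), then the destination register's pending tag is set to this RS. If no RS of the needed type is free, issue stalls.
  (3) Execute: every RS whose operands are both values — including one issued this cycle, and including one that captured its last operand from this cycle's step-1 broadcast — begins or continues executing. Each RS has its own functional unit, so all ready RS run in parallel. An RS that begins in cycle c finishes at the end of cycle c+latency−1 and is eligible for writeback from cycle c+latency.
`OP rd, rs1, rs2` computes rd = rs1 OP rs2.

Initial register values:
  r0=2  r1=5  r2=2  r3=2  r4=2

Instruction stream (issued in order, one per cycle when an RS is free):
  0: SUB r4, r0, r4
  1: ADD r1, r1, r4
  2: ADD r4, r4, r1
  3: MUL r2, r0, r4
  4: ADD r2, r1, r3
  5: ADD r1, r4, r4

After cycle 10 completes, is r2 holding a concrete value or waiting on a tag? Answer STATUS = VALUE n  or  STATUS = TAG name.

STATUS = VALUE 7

cycle 1: issue SUB r4<-Add1 // r0:2,r1:5,r2:2,r3:2,r4:Add1
cycle 2: issue ADD r1<-Add2 // r0:2,r1:Add2,r2:2,r3:2,r4:Add1
cycle 3: issue ADD r4<-Add3 // r0:2,r1:Add2,r2:2,r3:2,r4:Add3
cycle 4: CDB Add1=0; issue MUL r2<-Mul1 // r0:2,r1:Add2,r2:Mul1,r3:2,r4:Add3
cycle 5: issue ADD r2<-Add1 // r0:2,r1:Add2,r2:Add1,r3:2,r4:Add3
cycle 6: stall // r0:2,r1:Add2,r2:Add1,r3:2,r4:Add3
cycle 7: CDB Add2=5; issue ADD r1<-Add2 // r0:2,r1:Add2,r2:Add1,r3:2,r4:Add3
cycle 8: - // r0:2,r1:Add2,r2:Add1,r3:2,r4:Add3
cycle 9: - // r0:2,r1:Add2,r2:Add1,r3:2,r4:Add3
cycle 10: CDB Add1=7 // r0:2,r1:Add2,r2:7,r3:2,r4:Add3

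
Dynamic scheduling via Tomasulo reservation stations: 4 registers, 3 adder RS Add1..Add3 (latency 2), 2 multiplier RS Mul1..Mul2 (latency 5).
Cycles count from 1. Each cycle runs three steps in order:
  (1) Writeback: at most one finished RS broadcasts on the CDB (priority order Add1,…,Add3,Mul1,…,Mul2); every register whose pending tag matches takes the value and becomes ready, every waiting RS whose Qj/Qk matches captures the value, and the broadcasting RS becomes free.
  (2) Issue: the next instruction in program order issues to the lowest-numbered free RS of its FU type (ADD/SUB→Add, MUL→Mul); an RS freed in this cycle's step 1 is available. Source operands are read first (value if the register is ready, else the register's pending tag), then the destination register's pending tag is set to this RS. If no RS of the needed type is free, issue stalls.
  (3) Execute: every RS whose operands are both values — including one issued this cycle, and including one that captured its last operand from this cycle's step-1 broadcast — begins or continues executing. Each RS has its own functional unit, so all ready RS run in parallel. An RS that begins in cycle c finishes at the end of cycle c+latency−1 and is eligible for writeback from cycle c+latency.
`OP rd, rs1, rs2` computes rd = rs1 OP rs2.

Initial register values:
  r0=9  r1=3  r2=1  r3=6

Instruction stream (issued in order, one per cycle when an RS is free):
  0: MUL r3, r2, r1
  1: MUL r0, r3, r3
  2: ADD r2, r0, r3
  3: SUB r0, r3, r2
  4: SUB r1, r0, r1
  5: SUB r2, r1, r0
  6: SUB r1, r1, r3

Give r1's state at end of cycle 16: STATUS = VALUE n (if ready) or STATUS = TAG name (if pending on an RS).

  c1: issue MUL r3<-Mul1  regs: r0:9,r1:3,r2:1,r3:Mul1
  c2: issue MUL r0<-Mul2  regs: r0:Mul2,r1:3,r2:1,r3:Mul1
  c3: issue ADD r2<-Add1  regs: r0:Mul2,r1:3,r2:Add1,r3:Mul1
  c4: issue SUB r0<-Add2  regs: r0:Add2,r1:3,r2:Add1,r3:Mul1
  c5: issue SUB r1<-Add3  regs: r0:Add2,r1:Add3,r2:Add1,r3:Mul1
  c6: CDB Mul1=3; stall  regs: r0:Add2,r1:Add3,r2:Add1,r3:3
  c7: stall  regs: r0:Add2,r1:Add3,r2:Add1,r3:3
  c8: stall  regs: r0:Add2,r1:Add3,r2:Add1,r3:3
  c9: stall  regs: r0:Add2,r1:Add3,r2:Add1,r3:3
  c10: stall  regs: r0:Add2,r1:Add3,r2:Add1,r3:3
  c11: CDB Mul2=9; stall  regs: r0:Add2,r1:Add3,r2:Add1,r3:3
  c12: stall  regs: r0:Add2,r1:Add3,r2:Add1,r3:3
  c13: CDB Add1=12; issue SUB r2<-Add1  regs: r0:Add2,r1:Add3,r2:Add1,r3:3
  c14: stall  regs: r0:Add2,r1:Add3,r2:Add1,r3:3
  c15: CDB Add2=-9; issue SUB r1<-Add2  regs: r0:-9,r1:Add2,r2:Add1,r3:3
  c16: -  regs: r0:-9,r1:Add2,r2:Add1,r3:3

STATUS = TAG Add2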